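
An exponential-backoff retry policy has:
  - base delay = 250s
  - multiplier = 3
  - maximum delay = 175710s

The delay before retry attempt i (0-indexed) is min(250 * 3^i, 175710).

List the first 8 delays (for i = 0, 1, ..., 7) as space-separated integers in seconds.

Answer: 250 750 2250 6750 20250 60750 175710 175710

Derivation:
Computing each delay:
  i=0: min(250*3^0, 175710) = 250
  i=1: min(250*3^1, 175710) = 750
  i=2: min(250*3^2, 175710) = 2250
  i=3: min(250*3^3, 175710) = 6750
  i=4: min(250*3^4, 175710) = 20250
  i=5: min(250*3^5, 175710) = 60750
  i=6: min(250*3^6, 175710) = 175710
  i=7: min(250*3^7, 175710) = 175710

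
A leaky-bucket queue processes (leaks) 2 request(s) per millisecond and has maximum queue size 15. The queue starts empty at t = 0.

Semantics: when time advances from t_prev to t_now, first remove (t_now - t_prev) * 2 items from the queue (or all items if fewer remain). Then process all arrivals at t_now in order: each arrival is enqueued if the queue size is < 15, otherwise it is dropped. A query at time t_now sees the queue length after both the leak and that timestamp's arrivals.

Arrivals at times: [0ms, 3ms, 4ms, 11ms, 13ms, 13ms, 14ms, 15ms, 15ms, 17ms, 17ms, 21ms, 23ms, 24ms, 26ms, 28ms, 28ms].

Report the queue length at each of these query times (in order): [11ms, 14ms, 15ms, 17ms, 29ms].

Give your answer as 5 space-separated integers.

Answer: 1 1 2 2 0

Derivation:
Queue lengths at query times:
  query t=11ms: backlog = 1
  query t=14ms: backlog = 1
  query t=15ms: backlog = 2
  query t=17ms: backlog = 2
  query t=29ms: backlog = 0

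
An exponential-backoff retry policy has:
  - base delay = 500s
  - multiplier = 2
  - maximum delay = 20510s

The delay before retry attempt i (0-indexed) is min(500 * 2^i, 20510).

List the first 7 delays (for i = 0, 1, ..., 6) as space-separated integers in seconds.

Answer: 500 1000 2000 4000 8000 16000 20510

Derivation:
Computing each delay:
  i=0: min(500*2^0, 20510) = 500
  i=1: min(500*2^1, 20510) = 1000
  i=2: min(500*2^2, 20510) = 2000
  i=3: min(500*2^3, 20510) = 4000
  i=4: min(500*2^4, 20510) = 8000
  i=5: min(500*2^5, 20510) = 16000
  i=6: min(500*2^6, 20510) = 20510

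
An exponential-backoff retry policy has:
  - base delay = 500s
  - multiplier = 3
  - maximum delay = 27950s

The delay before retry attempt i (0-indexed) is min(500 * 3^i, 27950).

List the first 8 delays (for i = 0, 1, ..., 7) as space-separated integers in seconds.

Answer: 500 1500 4500 13500 27950 27950 27950 27950

Derivation:
Computing each delay:
  i=0: min(500*3^0, 27950) = 500
  i=1: min(500*3^1, 27950) = 1500
  i=2: min(500*3^2, 27950) = 4500
  i=3: min(500*3^3, 27950) = 13500
  i=4: min(500*3^4, 27950) = 27950
  i=5: min(500*3^5, 27950) = 27950
  i=6: min(500*3^6, 27950) = 27950
  i=7: min(500*3^7, 27950) = 27950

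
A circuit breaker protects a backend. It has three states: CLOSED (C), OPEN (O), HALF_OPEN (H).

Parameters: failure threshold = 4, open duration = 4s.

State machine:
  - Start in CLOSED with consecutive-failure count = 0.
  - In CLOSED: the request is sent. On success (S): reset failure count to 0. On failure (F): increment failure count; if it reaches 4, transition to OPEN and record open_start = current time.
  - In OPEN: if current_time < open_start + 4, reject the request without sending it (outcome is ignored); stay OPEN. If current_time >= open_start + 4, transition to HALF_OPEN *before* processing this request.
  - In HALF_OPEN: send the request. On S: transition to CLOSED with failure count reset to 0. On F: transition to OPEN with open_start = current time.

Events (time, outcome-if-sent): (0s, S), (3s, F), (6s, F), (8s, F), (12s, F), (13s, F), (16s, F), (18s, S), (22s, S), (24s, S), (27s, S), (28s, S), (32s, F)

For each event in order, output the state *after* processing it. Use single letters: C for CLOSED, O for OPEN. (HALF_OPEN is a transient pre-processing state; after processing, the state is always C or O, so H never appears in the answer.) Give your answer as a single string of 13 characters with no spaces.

Answer: CCCCOOOOCCCCC

Derivation:
State after each event:
  event#1 t=0s outcome=S: state=CLOSED
  event#2 t=3s outcome=F: state=CLOSED
  event#3 t=6s outcome=F: state=CLOSED
  event#4 t=8s outcome=F: state=CLOSED
  event#5 t=12s outcome=F: state=OPEN
  event#6 t=13s outcome=F: state=OPEN
  event#7 t=16s outcome=F: state=OPEN
  event#8 t=18s outcome=S: state=OPEN
  event#9 t=22s outcome=S: state=CLOSED
  event#10 t=24s outcome=S: state=CLOSED
  event#11 t=27s outcome=S: state=CLOSED
  event#12 t=28s outcome=S: state=CLOSED
  event#13 t=32s outcome=F: state=CLOSED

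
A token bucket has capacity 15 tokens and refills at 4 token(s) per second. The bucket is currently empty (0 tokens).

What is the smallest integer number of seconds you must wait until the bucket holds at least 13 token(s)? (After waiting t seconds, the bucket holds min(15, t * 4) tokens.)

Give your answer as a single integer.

Answer: 4

Derivation:
Need t * 4 >= 13, so t >= 13/4.
Smallest integer t = ceil(13/4) = 4.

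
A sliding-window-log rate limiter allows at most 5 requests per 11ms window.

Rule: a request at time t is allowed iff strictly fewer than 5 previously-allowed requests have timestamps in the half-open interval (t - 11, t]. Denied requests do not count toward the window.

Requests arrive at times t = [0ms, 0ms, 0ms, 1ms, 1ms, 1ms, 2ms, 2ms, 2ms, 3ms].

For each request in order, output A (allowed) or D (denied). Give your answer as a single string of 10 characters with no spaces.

Answer: AAAAADDDDD

Derivation:
Tracking allowed requests in the window:
  req#1 t=0ms: ALLOW
  req#2 t=0ms: ALLOW
  req#3 t=0ms: ALLOW
  req#4 t=1ms: ALLOW
  req#5 t=1ms: ALLOW
  req#6 t=1ms: DENY
  req#7 t=2ms: DENY
  req#8 t=2ms: DENY
  req#9 t=2ms: DENY
  req#10 t=3ms: DENY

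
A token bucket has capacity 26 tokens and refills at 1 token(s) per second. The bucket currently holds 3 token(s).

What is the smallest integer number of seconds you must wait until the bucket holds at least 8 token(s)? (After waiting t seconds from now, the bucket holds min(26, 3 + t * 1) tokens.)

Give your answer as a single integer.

Answer: 5

Derivation:
Need 3 + t * 1 >= 8, so t >= 5/1.
Smallest integer t = ceil(5/1) = 5.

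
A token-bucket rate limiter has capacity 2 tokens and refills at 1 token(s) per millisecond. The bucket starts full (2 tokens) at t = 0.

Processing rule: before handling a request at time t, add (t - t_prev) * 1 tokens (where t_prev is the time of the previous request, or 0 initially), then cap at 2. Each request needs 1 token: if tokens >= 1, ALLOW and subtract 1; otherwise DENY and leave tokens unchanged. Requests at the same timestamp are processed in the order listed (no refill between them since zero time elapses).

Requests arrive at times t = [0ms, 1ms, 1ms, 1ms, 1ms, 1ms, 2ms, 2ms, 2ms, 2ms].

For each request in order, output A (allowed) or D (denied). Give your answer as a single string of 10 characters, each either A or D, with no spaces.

Answer: AAADDDADDD

Derivation:
Simulating step by step:
  req#1 t=0ms: ALLOW
  req#2 t=1ms: ALLOW
  req#3 t=1ms: ALLOW
  req#4 t=1ms: DENY
  req#5 t=1ms: DENY
  req#6 t=1ms: DENY
  req#7 t=2ms: ALLOW
  req#8 t=2ms: DENY
  req#9 t=2ms: DENY
  req#10 t=2ms: DENY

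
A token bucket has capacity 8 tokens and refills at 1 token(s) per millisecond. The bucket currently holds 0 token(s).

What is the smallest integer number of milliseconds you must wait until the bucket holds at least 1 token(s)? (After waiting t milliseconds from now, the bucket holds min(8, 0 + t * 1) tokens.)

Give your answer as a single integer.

Need 0 + t * 1 >= 1, so t >= 1/1.
Smallest integer t = ceil(1/1) = 1.

Answer: 1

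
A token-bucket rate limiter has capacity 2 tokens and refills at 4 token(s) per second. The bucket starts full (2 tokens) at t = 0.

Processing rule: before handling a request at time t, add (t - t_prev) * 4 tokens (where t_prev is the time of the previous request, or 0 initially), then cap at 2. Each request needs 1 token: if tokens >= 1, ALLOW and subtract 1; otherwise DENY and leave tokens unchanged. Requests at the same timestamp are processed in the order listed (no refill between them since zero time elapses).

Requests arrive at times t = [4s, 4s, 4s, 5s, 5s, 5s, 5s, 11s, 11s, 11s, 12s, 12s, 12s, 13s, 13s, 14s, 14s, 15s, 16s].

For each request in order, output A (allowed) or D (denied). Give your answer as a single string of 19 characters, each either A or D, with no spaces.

Simulating step by step:
  req#1 t=4s: ALLOW
  req#2 t=4s: ALLOW
  req#3 t=4s: DENY
  req#4 t=5s: ALLOW
  req#5 t=5s: ALLOW
  req#6 t=5s: DENY
  req#7 t=5s: DENY
  req#8 t=11s: ALLOW
  req#9 t=11s: ALLOW
  req#10 t=11s: DENY
  req#11 t=12s: ALLOW
  req#12 t=12s: ALLOW
  req#13 t=12s: DENY
  req#14 t=13s: ALLOW
  req#15 t=13s: ALLOW
  req#16 t=14s: ALLOW
  req#17 t=14s: ALLOW
  req#18 t=15s: ALLOW
  req#19 t=16s: ALLOW

Answer: AADAADDAADAADAAAAAA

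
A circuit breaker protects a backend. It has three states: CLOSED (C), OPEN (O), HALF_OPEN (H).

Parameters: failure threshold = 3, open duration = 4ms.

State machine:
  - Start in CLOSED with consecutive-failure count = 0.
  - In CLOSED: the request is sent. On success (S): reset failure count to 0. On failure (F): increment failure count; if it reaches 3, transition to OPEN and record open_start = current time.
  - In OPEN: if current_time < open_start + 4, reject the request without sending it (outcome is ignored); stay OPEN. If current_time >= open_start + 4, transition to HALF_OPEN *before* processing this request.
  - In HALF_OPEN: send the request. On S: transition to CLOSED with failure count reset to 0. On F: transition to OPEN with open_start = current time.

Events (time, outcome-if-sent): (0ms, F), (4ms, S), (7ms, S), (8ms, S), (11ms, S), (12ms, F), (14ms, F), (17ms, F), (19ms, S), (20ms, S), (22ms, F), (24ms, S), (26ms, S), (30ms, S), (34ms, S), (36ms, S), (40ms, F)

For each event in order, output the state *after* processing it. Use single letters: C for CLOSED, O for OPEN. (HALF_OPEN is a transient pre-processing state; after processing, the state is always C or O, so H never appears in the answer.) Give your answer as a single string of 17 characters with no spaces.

Answer: CCCCCCCOOOOOCCCCC

Derivation:
State after each event:
  event#1 t=0ms outcome=F: state=CLOSED
  event#2 t=4ms outcome=S: state=CLOSED
  event#3 t=7ms outcome=S: state=CLOSED
  event#4 t=8ms outcome=S: state=CLOSED
  event#5 t=11ms outcome=S: state=CLOSED
  event#6 t=12ms outcome=F: state=CLOSED
  event#7 t=14ms outcome=F: state=CLOSED
  event#8 t=17ms outcome=F: state=OPEN
  event#9 t=19ms outcome=S: state=OPEN
  event#10 t=20ms outcome=S: state=OPEN
  event#11 t=22ms outcome=F: state=OPEN
  event#12 t=24ms outcome=S: state=OPEN
  event#13 t=26ms outcome=S: state=CLOSED
  event#14 t=30ms outcome=S: state=CLOSED
  event#15 t=34ms outcome=S: state=CLOSED
  event#16 t=36ms outcome=S: state=CLOSED
  event#17 t=40ms outcome=F: state=CLOSED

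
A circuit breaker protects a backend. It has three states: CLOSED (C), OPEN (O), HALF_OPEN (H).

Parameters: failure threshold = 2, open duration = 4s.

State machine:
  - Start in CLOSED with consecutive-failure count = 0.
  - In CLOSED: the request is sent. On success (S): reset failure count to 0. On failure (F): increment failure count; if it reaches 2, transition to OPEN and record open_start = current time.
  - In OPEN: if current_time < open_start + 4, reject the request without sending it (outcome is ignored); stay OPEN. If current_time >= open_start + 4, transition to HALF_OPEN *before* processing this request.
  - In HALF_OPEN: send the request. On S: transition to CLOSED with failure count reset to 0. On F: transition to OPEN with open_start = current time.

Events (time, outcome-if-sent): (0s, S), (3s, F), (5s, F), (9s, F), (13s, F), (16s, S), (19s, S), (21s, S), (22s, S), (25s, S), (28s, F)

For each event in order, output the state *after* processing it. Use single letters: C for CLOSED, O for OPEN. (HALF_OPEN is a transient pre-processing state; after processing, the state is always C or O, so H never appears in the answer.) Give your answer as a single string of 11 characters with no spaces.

State after each event:
  event#1 t=0s outcome=S: state=CLOSED
  event#2 t=3s outcome=F: state=CLOSED
  event#3 t=5s outcome=F: state=OPEN
  event#4 t=9s outcome=F: state=OPEN
  event#5 t=13s outcome=F: state=OPEN
  event#6 t=16s outcome=S: state=OPEN
  event#7 t=19s outcome=S: state=CLOSED
  event#8 t=21s outcome=S: state=CLOSED
  event#9 t=22s outcome=S: state=CLOSED
  event#10 t=25s outcome=S: state=CLOSED
  event#11 t=28s outcome=F: state=CLOSED

Answer: CCOOOOCCCCC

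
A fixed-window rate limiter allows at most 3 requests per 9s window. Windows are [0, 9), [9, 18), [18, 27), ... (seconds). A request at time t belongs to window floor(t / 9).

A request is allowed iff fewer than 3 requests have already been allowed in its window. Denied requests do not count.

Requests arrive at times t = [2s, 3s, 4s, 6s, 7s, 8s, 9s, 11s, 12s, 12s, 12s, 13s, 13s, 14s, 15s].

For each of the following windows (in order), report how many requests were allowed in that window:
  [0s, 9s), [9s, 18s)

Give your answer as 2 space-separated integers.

Answer: 3 3

Derivation:
Processing requests:
  req#1 t=2s (window 0): ALLOW
  req#2 t=3s (window 0): ALLOW
  req#3 t=4s (window 0): ALLOW
  req#4 t=6s (window 0): DENY
  req#5 t=7s (window 0): DENY
  req#6 t=8s (window 0): DENY
  req#7 t=9s (window 1): ALLOW
  req#8 t=11s (window 1): ALLOW
  req#9 t=12s (window 1): ALLOW
  req#10 t=12s (window 1): DENY
  req#11 t=12s (window 1): DENY
  req#12 t=13s (window 1): DENY
  req#13 t=13s (window 1): DENY
  req#14 t=14s (window 1): DENY
  req#15 t=15s (window 1): DENY

Allowed counts by window: 3 3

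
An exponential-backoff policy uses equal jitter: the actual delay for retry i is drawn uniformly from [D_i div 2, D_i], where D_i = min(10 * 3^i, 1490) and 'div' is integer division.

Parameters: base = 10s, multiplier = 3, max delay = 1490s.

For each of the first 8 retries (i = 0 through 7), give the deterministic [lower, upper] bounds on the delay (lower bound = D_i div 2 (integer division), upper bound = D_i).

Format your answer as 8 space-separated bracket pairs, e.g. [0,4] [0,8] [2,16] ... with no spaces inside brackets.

Computing bounds per retry:
  i=0: D_i=min(10*3^0,1490)=10, bounds=[5,10]
  i=1: D_i=min(10*3^1,1490)=30, bounds=[15,30]
  i=2: D_i=min(10*3^2,1490)=90, bounds=[45,90]
  i=3: D_i=min(10*3^3,1490)=270, bounds=[135,270]
  i=4: D_i=min(10*3^4,1490)=810, bounds=[405,810]
  i=5: D_i=min(10*3^5,1490)=1490, bounds=[745,1490]
  i=6: D_i=min(10*3^6,1490)=1490, bounds=[745,1490]
  i=7: D_i=min(10*3^7,1490)=1490, bounds=[745,1490]

Answer: [5,10] [15,30] [45,90] [135,270] [405,810] [745,1490] [745,1490] [745,1490]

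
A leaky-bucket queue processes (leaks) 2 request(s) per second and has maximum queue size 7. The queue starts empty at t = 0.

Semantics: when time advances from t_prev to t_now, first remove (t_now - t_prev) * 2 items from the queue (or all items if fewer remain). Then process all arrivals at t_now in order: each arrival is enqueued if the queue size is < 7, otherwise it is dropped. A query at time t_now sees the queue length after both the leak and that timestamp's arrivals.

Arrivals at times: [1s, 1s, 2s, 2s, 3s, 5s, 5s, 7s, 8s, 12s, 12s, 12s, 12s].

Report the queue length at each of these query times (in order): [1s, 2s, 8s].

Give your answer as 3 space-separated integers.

Answer: 2 2 1

Derivation:
Queue lengths at query times:
  query t=1s: backlog = 2
  query t=2s: backlog = 2
  query t=8s: backlog = 1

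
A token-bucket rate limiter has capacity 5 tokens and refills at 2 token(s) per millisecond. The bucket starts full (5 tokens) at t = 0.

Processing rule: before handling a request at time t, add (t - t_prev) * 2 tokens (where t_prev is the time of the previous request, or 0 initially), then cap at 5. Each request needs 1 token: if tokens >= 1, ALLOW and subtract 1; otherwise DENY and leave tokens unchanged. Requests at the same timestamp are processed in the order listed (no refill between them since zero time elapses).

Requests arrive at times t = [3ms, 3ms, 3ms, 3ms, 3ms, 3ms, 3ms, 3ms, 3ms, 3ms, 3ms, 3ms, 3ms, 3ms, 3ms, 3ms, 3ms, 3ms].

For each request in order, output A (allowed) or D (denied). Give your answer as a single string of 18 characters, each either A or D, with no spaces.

Answer: AAAAADDDDDDDDDDDDD

Derivation:
Simulating step by step:
  req#1 t=3ms: ALLOW
  req#2 t=3ms: ALLOW
  req#3 t=3ms: ALLOW
  req#4 t=3ms: ALLOW
  req#5 t=3ms: ALLOW
  req#6 t=3ms: DENY
  req#7 t=3ms: DENY
  req#8 t=3ms: DENY
  req#9 t=3ms: DENY
  req#10 t=3ms: DENY
  req#11 t=3ms: DENY
  req#12 t=3ms: DENY
  req#13 t=3ms: DENY
  req#14 t=3ms: DENY
  req#15 t=3ms: DENY
  req#16 t=3ms: DENY
  req#17 t=3ms: DENY
  req#18 t=3ms: DENY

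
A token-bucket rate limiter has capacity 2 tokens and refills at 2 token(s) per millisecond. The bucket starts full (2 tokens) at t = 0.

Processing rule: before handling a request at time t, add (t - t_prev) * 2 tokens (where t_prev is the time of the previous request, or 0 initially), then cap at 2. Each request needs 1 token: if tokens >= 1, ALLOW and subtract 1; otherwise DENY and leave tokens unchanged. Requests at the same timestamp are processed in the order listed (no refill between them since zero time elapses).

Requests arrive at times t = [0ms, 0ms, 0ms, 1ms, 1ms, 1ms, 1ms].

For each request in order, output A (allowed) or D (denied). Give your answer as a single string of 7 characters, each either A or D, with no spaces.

Simulating step by step:
  req#1 t=0ms: ALLOW
  req#2 t=0ms: ALLOW
  req#3 t=0ms: DENY
  req#4 t=1ms: ALLOW
  req#5 t=1ms: ALLOW
  req#6 t=1ms: DENY
  req#7 t=1ms: DENY

Answer: AADAADD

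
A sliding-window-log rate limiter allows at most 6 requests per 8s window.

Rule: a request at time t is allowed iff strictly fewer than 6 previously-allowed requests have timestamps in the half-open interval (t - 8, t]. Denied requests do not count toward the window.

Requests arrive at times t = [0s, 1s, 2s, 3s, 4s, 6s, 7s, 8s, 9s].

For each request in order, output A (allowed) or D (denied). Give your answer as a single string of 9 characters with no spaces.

Tracking allowed requests in the window:
  req#1 t=0s: ALLOW
  req#2 t=1s: ALLOW
  req#3 t=2s: ALLOW
  req#4 t=3s: ALLOW
  req#5 t=4s: ALLOW
  req#6 t=6s: ALLOW
  req#7 t=7s: DENY
  req#8 t=8s: ALLOW
  req#9 t=9s: ALLOW

Answer: AAAAAADAA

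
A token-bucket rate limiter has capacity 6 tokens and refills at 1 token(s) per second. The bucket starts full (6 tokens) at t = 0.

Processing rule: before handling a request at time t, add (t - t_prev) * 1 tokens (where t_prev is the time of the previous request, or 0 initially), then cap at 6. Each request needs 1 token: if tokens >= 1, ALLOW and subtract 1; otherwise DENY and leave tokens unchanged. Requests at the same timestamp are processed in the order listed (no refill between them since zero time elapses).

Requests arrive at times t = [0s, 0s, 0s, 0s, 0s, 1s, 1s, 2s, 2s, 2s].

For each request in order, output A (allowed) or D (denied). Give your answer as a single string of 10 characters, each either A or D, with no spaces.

Answer: AAAAAAAADD

Derivation:
Simulating step by step:
  req#1 t=0s: ALLOW
  req#2 t=0s: ALLOW
  req#3 t=0s: ALLOW
  req#4 t=0s: ALLOW
  req#5 t=0s: ALLOW
  req#6 t=1s: ALLOW
  req#7 t=1s: ALLOW
  req#8 t=2s: ALLOW
  req#9 t=2s: DENY
  req#10 t=2s: DENY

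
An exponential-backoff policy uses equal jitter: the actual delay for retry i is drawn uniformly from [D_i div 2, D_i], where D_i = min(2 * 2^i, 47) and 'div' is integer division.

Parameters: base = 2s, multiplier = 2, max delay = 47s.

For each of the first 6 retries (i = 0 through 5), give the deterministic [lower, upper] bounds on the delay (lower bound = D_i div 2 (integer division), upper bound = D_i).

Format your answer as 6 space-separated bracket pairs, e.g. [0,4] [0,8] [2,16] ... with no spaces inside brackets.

Computing bounds per retry:
  i=0: D_i=min(2*2^0,47)=2, bounds=[1,2]
  i=1: D_i=min(2*2^1,47)=4, bounds=[2,4]
  i=2: D_i=min(2*2^2,47)=8, bounds=[4,8]
  i=3: D_i=min(2*2^3,47)=16, bounds=[8,16]
  i=4: D_i=min(2*2^4,47)=32, bounds=[16,32]
  i=5: D_i=min(2*2^5,47)=47, bounds=[23,47]

Answer: [1,2] [2,4] [4,8] [8,16] [16,32] [23,47]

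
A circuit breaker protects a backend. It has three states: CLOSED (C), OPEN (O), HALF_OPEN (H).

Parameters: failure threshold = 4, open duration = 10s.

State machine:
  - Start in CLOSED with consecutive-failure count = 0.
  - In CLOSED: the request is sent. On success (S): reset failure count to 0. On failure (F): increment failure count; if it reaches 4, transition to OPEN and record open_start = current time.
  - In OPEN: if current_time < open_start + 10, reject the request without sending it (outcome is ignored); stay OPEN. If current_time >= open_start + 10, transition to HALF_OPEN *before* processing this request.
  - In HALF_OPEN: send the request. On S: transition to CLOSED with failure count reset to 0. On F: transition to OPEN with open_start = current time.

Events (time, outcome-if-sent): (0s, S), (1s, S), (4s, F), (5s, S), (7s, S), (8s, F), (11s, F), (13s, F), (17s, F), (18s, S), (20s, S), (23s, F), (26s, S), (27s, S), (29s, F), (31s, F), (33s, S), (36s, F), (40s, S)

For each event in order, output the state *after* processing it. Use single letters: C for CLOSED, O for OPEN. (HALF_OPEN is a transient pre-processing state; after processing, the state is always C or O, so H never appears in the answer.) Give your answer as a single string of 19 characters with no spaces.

Answer: CCCCCCCCOOOOOCCCCCC

Derivation:
State after each event:
  event#1 t=0s outcome=S: state=CLOSED
  event#2 t=1s outcome=S: state=CLOSED
  event#3 t=4s outcome=F: state=CLOSED
  event#4 t=5s outcome=S: state=CLOSED
  event#5 t=7s outcome=S: state=CLOSED
  event#6 t=8s outcome=F: state=CLOSED
  event#7 t=11s outcome=F: state=CLOSED
  event#8 t=13s outcome=F: state=CLOSED
  event#9 t=17s outcome=F: state=OPEN
  event#10 t=18s outcome=S: state=OPEN
  event#11 t=20s outcome=S: state=OPEN
  event#12 t=23s outcome=F: state=OPEN
  event#13 t=26s outcome=S: state=OPEN
  event#14 t=27s outcome=S: state=CLOSED
  event#15 t=29s outcome=F: state=CLOSED
  event#16 t=31s outcome=F: state=CLOSED
  event#17 t=33s outcome=S: state=CLOSED
  event#18 t=36s outcome=F: state=CLOSED
  event#19 t=40s outcome=S: state=CLOSED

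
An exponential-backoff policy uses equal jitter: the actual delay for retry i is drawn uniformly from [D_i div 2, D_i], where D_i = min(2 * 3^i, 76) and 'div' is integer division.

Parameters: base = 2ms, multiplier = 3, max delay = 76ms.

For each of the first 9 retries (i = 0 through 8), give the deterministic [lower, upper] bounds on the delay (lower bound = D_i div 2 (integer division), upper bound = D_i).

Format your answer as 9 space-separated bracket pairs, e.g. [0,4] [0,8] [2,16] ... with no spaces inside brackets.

Answer: [1,2] [3,6] [9,18] [27,54] [38,76] [38,76] [38,76] [38,76] [38,76]

Derivation:
Computing bounds per retry:
  i=0: D_i=min(2*3^0,76)=2, bounds=[1,2]
  i=1: D_i=min(2*3^1,76)=6, bounds=[3,6]
  i=2: D_i=min(2*3^2,76)=18, bounds=[9,18]
  i=3: D_i=min(2*3^3,76)=54, bounds=[27,54]
  i=4: D_i=min(2*3^4,76)=76, bounds=[38,76]
  i=5: D_i=min(2*3^5,76)=76, bounds=[38,76]
  i=6: D_i=min(2*3^6,76)=76, bounds=[38,76]
  i=7: D_i=min(2*3^7,76)=76, bounds=[38,76]
  i=8: D_i=min(2*3^8,76)=76, bounds=[38,76]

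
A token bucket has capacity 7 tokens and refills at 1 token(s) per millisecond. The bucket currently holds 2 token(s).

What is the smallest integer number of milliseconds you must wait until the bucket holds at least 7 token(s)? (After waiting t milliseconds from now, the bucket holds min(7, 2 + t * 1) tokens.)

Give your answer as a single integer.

Answer: 5

Derivation:
Need 2 + t * 1 >= 7, so t >= 5/1.
Smallest integer t = ceil(5/1) = 5.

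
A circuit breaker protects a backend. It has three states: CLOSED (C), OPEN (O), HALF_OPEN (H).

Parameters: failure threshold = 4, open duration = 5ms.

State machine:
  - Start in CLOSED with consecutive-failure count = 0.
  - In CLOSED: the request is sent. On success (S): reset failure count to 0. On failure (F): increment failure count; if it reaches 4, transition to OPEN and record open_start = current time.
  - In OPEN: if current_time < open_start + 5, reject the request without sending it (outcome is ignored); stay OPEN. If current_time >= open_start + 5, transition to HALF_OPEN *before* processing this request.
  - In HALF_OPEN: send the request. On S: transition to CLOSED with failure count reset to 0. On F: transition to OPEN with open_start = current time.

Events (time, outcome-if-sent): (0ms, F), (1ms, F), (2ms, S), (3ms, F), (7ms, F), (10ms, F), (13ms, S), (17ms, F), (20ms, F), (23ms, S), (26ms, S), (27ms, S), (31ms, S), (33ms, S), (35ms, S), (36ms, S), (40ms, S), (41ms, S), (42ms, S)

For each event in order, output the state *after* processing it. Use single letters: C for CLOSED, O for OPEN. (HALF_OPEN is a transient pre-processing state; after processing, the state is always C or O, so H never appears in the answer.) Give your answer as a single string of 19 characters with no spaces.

Answer: CCCCCCCCCCCCCCCCCCC

Derivation:
State after each event:
  event#1 t=0ms outcome=F: state=CLOSED
  event#2 t=1ms outcome=F: state=CLOSED
  event#3 t=2ms outcome=S: state=CLOSED
  event#4 t=3ms outcome=F: state=CLOSED
  event#5 t=7ms outcome=F: state=CLOSED
  event#6 t=10ms outcome=F: state=CLOSED
  event#7 t=13ms outcome=S: state=CLOSED
  event#8 t=17ms outcome=F: state=CLOSED
  event#9 t=20ms outcome=F: state=CLOSED
  event#10 t=23ms outcome=S: state=CLOSED
  event#11 t=26ms outcome=S: state=CLOSED
  event#12 t=27ms outcome=S: state=CLOSED
  event#13 t=31ms outcome=S: state=CLOSED
  event#14 t=33ms outcome=S: state=CLOSED
  event#15 t=35ms outcome=S: state=CLOSED
  event#16 t=36ms outcome=S: state=CLOSED
  event#17 t=40ms outcome=S: state=CLOSED
  event#18 t=41ms outcome=S: state=CLOSED
  event#19 t=42ms outcome=S: state=CLOSED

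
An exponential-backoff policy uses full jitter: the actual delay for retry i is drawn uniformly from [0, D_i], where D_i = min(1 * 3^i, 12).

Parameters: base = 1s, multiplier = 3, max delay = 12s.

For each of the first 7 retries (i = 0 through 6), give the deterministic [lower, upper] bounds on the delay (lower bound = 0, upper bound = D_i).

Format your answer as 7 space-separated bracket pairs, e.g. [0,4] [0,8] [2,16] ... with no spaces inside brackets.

Answer: [0,1] [0,3] [0,9] [0,12] [0,12] [0,12] [0,12]

Derivation:
Computing bounds per retry:
  i=0: D_i=min(1*3^0,12)=1, bounds=[0,1]
  i=1: D_i=min(1*3^1,12)=3, bounds=[0,3]
  i=2: D_i=min(1*3^2,12)=9, bounds=[0,9]
  i=3: D_i=min(1*3^3,12)=12, bounds=[0,12]
  i=4: D_i=min(1*3^4,12)=12, bounds=[0,12]
  i=5: D_i=min(1*3^5,12)=12, bounds=[0,12]
  i=6: D_i=min(1*3^6,12)=12, bounds=[0,12]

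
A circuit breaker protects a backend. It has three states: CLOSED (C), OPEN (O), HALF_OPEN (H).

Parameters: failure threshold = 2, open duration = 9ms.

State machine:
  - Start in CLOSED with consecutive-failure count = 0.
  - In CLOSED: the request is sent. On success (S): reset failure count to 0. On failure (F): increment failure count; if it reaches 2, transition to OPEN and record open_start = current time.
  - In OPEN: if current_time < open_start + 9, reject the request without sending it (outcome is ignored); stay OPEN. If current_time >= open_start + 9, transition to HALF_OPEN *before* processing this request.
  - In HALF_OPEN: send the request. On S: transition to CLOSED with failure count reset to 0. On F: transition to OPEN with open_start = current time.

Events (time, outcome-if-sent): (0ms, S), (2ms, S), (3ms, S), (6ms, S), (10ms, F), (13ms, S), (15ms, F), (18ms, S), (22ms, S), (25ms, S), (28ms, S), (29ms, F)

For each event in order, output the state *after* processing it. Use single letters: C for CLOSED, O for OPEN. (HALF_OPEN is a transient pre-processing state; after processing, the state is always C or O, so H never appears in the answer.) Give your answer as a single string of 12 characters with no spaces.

Answer: CCCCCCCCCCCC

Derivation:
State after each event:
  event#1 t=0ms outcome=S: state=CLOSED
  event#2 t=2ms outcome=S: state=CLOSED
  event#3 t=3ms outcome=S: state=CLOSED
  event#4 t=6ms outcome=S: state=CLOSED
  event#5 t=10ms outcome=F: state=CLOSED
  event#6 t=13ms outcome=S: state=CLOSED
  event#7 t=15ms outcome=F: state=CLOSED
  event#8 t=18ms outcome=S: state=CLOSED
  event#9 t=22ms outcome=S: state=CLOSED
  event#10 t=25ms outcome=S: state=CLOSED
  event#11 t=28ms outcome=S: state=CLOSED
  event#12 t=29ms outcome=F: state=CLOSED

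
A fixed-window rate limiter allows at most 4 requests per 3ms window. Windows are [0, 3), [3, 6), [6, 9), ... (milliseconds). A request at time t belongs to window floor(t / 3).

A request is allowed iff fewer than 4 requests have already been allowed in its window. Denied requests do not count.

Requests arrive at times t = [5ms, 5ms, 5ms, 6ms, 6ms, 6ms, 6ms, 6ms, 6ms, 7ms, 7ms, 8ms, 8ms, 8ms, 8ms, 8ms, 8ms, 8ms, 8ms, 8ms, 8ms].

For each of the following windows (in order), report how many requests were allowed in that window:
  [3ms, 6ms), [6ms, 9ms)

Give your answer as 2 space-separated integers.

Answer: 3 4

Derivation:
Processing requests:
  req#1 t=5ms (window 1): ALLOW
  req#2 t=5ms (window 1): ALLOW
  req#3 t=5ms (window 1): ALLOW
  req#4 t=6ms (window 2): ALLOW
  req#5 t=6ms (window 2): ALLOW
  req#6 t=6ms (window 2): ALLOW
  req#7 t=6ms (window 2): ALLOW
  req#8 t=6ms (window 2): DENY
  req#9 t=6ms (window 2): DENY
  req#10 t=7ms (window 2): DENY
  req#11 t=7ms (window 2): DENY
  req#12 t=8ms (window 2): DENY
  req#13 t=8ms (window 2): DENY
  req#14 t=8ms (window 2): DENY
  req#15 t=8ms (window 2): DENY
  req#16 t=8ms (window 2): DENY
  req#17 t=8ms (window 2): DENY
  req#18 t=8ms (window 2): DENY
  req#19 t=8ms (window 2): DENY
  req#20 t=8ms (window 2): DENY
  req#21 t=8ms (window 2): DENY

Allowed counts by window: 3 4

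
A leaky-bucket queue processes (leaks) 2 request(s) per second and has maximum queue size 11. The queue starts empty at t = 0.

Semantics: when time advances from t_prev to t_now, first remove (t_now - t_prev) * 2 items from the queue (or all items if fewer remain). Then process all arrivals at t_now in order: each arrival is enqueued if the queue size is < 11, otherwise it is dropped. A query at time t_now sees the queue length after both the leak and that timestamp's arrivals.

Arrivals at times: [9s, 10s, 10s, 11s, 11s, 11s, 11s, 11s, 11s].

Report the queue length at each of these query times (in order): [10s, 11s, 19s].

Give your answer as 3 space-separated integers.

Answer: 2 6 0

Derivation:
Queue lengths at query times:
  query t=10s: backlog = 2
  query t=11s: backlog = 6
  query t=19s: backlog = 0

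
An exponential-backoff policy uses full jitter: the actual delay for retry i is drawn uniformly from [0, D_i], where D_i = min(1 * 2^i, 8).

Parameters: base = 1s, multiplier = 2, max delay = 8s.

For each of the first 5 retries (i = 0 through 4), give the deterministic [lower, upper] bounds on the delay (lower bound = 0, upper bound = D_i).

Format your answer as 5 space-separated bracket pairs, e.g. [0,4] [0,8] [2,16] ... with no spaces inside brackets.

Answer: [0,1] [0,2] [0,4] [0,8] [0,8]

Derivation:
Computing bounds per retry:
  i=0: D_i=min(1*2^0,8)=1, bounds=[0,1]
  i=1: D_i=min(1*2^1,8)=2, bounds=[0,2]
  i=2: D_i=min(1*2^2,8)=4, bounds=[0,4]
  i=3: D_i=min(1*2^3,8)=8, bounds=[0,8]
  i=4: D_i=min(1*2^4,8)=8, bounds=[0,8]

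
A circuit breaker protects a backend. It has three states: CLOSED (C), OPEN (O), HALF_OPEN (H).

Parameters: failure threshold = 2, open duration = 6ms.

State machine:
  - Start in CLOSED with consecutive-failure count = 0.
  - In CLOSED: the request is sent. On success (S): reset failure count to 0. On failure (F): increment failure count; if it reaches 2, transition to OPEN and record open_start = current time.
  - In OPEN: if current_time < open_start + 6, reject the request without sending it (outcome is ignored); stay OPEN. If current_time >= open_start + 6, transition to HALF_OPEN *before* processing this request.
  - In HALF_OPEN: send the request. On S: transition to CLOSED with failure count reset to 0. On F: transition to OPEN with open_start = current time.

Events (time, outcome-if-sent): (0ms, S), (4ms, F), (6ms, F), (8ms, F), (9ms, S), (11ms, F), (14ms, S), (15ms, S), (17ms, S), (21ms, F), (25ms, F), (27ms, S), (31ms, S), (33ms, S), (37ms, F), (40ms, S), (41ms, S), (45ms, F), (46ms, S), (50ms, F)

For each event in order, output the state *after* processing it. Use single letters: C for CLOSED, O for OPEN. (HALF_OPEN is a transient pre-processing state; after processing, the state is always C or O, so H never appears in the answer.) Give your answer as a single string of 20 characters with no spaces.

Answer: CCOOOOCCCCOOCCCCCCCC

Derivation:
State after each event:
  event#1 t=0ms outcome=S: state=CLOSED
  event#2 t=4ms outcome=F: state=CLOSED
  event#3 t=6ms outcome=F: state=OPEN
  event#4 t=8ms outcome=F: state=OPEN
  event#5 t=9ms outcome=S: state=OPEN
  event#6 t=11ms outcome=F: state=OPEN
  event#7 t=14ms outcome=S: state=CLOSED
  event#8 t=15ms outcome=S: state=CLOSED
  event#9 t=17ms outcome=S: state=CLOSED
  event#10 t=21ms outcome=F: state=CLOSED
  event#11 t=25ms outcome=F: state=OPEN
  event#12 t=27ms outcome=S: state=OPEN
  event#13 t=31ms outcome=S: state=CLOSED
  event#14 t=33ms outcome=S: state=CLOSED
  event#15 t=37ms outcome=F: state=CLOSED
  event#16 t=40ms outcome=S: state=CLOSED
  event#17 t=41ms outcome=S: state=CLOSED
  event#18 t=45ms outcome=F: state=CLOSED
  event#19 t=46ms outcome=S: state=CLOSED
  event#20 t=50ms outcome=F: state=CLOSED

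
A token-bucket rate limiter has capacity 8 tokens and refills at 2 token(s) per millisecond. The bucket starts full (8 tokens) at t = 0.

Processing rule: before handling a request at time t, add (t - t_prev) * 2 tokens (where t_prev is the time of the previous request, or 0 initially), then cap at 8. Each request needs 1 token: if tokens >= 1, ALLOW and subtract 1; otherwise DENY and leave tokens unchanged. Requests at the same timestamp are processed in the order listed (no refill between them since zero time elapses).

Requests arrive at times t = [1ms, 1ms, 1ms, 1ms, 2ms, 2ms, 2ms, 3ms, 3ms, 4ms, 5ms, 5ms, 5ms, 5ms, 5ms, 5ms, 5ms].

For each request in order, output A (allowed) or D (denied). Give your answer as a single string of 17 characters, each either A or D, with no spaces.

Simulating step by step:
  req#1 t=1ms: ALLOW
  req#2 t=1ms: ALLOW
  req#3 t=1ms: ALLOW
  req#4 t=1ms: ALLOW
  req#5 t=2ms: ALLOW
  req#6 t=2ms: ALLOW
  req#7 t=2ms: ALLOW
  req#8 t=3ms: ALLOW
  req#9 t=3ms: ALLOW
  req#10 t=4ms: ALLOW
  req#11 t=5ms: ALLOW
  req#12 t=5ms: ALLOW
  req#13 t=5ms: ALLOW
  req#14 t=5ms: ALLOW
  req#15 t=5ms: ALLOW
  req#16 t=5ms: ALLOW
  req#17 t=5ms: DENY

Answer: AAAAAAAAAAAAAAAAD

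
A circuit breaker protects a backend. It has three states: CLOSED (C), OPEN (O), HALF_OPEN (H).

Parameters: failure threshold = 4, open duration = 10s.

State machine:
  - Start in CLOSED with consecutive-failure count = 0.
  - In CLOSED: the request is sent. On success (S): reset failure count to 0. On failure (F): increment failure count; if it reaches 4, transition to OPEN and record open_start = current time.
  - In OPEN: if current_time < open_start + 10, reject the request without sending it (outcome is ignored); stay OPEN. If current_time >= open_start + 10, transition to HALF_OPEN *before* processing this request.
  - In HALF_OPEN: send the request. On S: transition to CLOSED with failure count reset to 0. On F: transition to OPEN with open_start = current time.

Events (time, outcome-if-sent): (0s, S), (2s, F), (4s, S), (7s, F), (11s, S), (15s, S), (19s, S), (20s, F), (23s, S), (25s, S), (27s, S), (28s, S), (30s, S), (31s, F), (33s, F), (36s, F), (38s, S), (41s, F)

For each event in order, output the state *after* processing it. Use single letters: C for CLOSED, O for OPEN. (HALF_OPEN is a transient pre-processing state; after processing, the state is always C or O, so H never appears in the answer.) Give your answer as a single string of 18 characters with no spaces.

State after each event:
  event#1 t=0s outcome=S: state=CLOSED
  event#2 t=2s outcome=F: state=CLOSED
  event#3 t=4s outcome=S: state=CLOSED
  event#4 t=7s outcome=F: state=CLOSED
  event#5 t=11s outcome=S: state=CLOSED
  event#6 t=15s outcome=S: state=CLOSED
  event#7 t=19s outcome=S: state=CLOSED
  event#8 t=20s outcome=F: state=CLOSED
  event#9 t=23s outcome=S: state=CLOSED
  event#10 t=25s outcome=S: state=CLOSED
  event#11 t=27s outcome=S: state=CLOSED
  event#12 t=28s outcome=S: state=CLOSED
  event#13 t=30s outcome=S: state=CLOSED
  event#14 t=31s outcome=F: state=CLOSED
  event#15 t=33s outcome=F: state=CLOSED
  event#16 t=36s outcome=F: state=CLOSED
  event#17 t=38s outcome=S: state=CLOSED
  event#18 t=41s outcome=F: state=CLOSED

Answer: CCCCCCCCCCCCCCCCCC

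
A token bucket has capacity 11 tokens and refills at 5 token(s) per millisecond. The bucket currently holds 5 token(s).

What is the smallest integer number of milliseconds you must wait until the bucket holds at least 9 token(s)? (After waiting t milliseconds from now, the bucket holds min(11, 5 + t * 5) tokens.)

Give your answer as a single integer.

Answer: 1

Derivation:
Need 5 + t * 5 >= 9, so t >= 4/5.
Smallest integer t = ceil(4/5) = 1.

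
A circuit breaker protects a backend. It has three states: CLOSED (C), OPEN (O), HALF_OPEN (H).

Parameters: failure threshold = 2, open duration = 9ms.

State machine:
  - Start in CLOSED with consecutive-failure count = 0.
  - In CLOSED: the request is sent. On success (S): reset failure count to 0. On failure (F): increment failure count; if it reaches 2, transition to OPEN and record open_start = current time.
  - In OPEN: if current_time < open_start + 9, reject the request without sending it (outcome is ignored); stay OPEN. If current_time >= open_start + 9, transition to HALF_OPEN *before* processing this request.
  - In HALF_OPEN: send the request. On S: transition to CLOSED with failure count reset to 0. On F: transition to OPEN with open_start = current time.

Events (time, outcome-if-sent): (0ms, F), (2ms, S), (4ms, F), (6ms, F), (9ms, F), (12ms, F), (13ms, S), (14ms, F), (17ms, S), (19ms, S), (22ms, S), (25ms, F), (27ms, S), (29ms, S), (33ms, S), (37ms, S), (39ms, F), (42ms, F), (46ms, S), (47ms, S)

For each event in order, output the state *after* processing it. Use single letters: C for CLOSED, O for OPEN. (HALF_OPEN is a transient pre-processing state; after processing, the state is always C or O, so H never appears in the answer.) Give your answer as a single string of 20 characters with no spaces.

Answer: CCCOOOOOCCCCCCCCCOOO

Derivation:
State after each event:
  event#1 t=0ms outcome=F: state=CLOSED
  event#2 t=2ms outcome=S: state=CLOSED
  event#3 t=4ms outcome=F: state=CLOSED
  event#4 t=6ms outcome=F: state=OPEN
  event#5 t=9ms outcome=F: state=OPEN
  event#6 t=12ms outcome=F: state=OPEN
  event#7 t=13ms outcome=S: state=OPEN
  event#8 t=14ms outcome=F: state=OPEN
  event#9 t=17ms outcome=S: state=CLOSED
  event#10 t=19ms outcome=S: state=CLOSED
  event#11 t=22ms outcome=S: state=CLOSED
  event#12 t=25ms outcome=F: state=CLOSED
  event#13 t=27ms outcome=S: state=CLOSED
  event#14 t=29ms outcome=S: state=CLOSED
  event#15 t=33ms outcome=S: state=CLOSED
  event#16 t=37ms outcome=S: state=CLOSED
  event#17 t=39ms outcome=F: state=CLOSED
  event#18 t=42ms outcome=F: state=OPEN
  event#19 t=46ms outcome=S: state=OPEN
  event#20 t=47ms outcome=S: state=OPEN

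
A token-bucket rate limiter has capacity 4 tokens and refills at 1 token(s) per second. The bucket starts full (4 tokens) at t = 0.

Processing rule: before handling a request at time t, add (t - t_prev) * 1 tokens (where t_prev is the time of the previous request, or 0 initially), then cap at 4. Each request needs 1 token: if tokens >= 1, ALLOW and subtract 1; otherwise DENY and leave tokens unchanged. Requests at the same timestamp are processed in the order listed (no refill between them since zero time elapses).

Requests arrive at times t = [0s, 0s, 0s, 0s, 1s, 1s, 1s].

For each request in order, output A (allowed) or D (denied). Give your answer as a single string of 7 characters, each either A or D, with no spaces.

Answer: AAAAADD

Derivation:
Simulating step by step:
  req#1 t=0s: ALLOW
  req#2 t=0s: ALLOW
  req#3 t=0s: ALLOW
  req#4 t=0s: ALLOW
  req#5 t=1s: ALLOW
  req#6 t=1s: DENY
  req#7 t=1s: DENY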